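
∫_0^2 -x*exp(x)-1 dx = -exp(2) - 3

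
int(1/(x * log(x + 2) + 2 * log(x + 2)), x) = log(log(x + 2)) + C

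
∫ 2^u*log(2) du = 2^u + C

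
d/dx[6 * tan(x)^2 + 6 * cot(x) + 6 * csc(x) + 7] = 12*sin(x)/cos(x)^3 - 6*cos(x)/sin(x)^2 - 6/sin(x)^2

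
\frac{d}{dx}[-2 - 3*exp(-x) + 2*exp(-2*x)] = (3*exp(x) - 4)*exp(-2*x)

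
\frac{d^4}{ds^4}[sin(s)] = sin(s)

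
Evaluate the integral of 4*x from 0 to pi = 2*pi^2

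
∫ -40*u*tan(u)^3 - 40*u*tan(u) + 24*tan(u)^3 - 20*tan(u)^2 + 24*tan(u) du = (12 - 20*u)*tan(u)^2 + C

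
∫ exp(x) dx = exp(x) + C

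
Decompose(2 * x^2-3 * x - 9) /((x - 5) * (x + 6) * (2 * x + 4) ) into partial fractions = 81/(88*(x + 6)) - 5/(56*(x + 2)) + 13/(77*(x - 5))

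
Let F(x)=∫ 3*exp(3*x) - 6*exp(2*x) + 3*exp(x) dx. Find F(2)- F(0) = (-1 + exp(2))^3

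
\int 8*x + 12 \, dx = 4*x^2 + 12*x + C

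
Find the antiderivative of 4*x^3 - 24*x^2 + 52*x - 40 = x^4 - 8*x^3 + 26*x^2 - 40*x + C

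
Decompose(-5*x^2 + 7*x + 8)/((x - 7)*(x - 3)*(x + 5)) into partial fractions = -19/(12*(x + 5)) + 1/(2*(x - 3)) - 47/(12*(x - 7))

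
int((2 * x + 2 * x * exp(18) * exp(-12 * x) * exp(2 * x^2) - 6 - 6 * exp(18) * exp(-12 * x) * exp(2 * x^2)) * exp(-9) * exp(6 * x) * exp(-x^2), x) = 2*sinh((x - 3)^2) + C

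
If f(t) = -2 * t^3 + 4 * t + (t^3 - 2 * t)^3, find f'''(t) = 504*t^6 - 1260*t^4 + 720*t^2 - 60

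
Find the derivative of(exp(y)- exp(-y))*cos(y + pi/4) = sqrt(2)*(-exp(2*y)*sin(y) + cos(y))*exp(-y)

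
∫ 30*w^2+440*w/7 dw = 10*w^3 + 220*w^2/7 + C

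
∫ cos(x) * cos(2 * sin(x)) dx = sin(2*sin(x))/2 + C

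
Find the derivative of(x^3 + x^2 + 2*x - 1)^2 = 6*x^5 + 10*x^4 + 20*x^3 + 6*x^2 + 4*x - 4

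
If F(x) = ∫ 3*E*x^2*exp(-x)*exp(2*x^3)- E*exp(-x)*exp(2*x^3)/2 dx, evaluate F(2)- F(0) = -E/2 + exp(15)/2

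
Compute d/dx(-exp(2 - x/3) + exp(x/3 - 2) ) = (exp(2*x/3 - 4) + 1)*exp(2 - x/3)/3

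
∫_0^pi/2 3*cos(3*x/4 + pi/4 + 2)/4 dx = cos(pi/8 + 2) - sin(pi/4 + 2)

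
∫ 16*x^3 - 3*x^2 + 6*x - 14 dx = 4*x^4 - x^3 + 3*x^2 - 14*x + C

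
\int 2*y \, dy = y^2 + C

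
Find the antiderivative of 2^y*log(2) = 2^y + C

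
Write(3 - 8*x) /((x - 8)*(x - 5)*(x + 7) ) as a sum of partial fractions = 59/(180*(x + 7)) + 37/(36*(x - 5)) - 61/(45*(x - 8))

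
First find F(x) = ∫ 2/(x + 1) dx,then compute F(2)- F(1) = -log(4) + log(9)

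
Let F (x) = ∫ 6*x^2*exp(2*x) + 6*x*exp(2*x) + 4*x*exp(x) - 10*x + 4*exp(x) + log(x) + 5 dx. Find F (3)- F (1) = -32 - 3*exp(2) - 4*E + 3*log(3) + 12*exp(3) + 27*exp(6)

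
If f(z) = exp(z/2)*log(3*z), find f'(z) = (z*exp(z/2)*log(z) + z*exp(z/2)*log(3) + 2*exp(z/2))/(2*z)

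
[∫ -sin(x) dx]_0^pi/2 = -1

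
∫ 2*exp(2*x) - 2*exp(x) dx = (exp(x) - 1)^2 + C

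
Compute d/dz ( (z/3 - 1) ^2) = 2*z/9 - 2/3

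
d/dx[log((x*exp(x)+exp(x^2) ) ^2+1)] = (2*x^2*exp(2*x) + 4*x^2*exp(x^2 + x) + 2*x*exp(2*x) + 4*x*exp(2*x^2) + 2*x*exp(x^2 + x) + 2*exp(x^2 + x))/(x^2*exp(2*x) + 2*x*exp(x)*exp(x^2) + exp(2*x^2) + 1)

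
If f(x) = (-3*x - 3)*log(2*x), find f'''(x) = (3*x - 6)/x^3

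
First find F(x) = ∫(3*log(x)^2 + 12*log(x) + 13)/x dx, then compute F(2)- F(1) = -8 + log(2) + (log(2) + 2)^3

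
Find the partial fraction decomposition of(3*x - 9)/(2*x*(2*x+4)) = 15/(8*(x + 2)) - 9/(8*x)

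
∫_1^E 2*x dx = -1 + exp(2)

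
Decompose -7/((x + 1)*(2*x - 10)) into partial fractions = 7/(12*(x + 1)) - 7/(12*(x - 5))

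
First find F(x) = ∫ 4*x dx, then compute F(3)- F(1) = 16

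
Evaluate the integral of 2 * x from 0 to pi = pi^2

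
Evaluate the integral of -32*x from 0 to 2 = -64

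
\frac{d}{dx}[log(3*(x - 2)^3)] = 3/(x - 2)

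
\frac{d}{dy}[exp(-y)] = -exp(-y)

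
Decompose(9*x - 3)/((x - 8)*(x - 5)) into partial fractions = -14/(x - 5) + 23/(x - 8)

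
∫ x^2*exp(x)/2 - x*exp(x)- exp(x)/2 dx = ((x - 2)^2 - 1)*exp(x)/2 + C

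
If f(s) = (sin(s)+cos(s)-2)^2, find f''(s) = -4*sin(2*s) + 4*sqrt(2)*sin(s + pi/4)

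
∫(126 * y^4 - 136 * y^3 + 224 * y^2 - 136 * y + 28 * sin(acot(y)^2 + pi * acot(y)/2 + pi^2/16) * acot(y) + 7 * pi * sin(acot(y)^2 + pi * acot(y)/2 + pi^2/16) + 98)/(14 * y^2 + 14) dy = 3*y^3 - 34*y^2/7 + 7*y + cos((4*acot(y) + pi)^2/16) + C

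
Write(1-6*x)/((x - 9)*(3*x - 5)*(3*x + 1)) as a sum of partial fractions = 3/(56*(3*x + 1)) + 9/(44*(3*x - 5)) - 53/(616*(x - 9))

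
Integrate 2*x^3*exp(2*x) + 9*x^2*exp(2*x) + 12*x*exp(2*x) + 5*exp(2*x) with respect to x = (x + 1)^3*exp(2*x) + C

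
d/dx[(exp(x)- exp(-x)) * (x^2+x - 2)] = (x^2*exp(2*x) + x^2 + 3*x*exp(2*x) - x - exp(2*x) - 3)*exp(-x)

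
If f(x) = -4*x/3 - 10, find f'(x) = -4/3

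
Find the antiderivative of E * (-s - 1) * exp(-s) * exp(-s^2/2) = exp(-s^2/2 - s + 1) + C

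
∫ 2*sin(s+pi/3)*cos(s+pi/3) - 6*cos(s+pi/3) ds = (sin(s + pi/3) - 3)^2 + C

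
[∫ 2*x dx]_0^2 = 4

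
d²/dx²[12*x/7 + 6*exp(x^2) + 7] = 24*x^2*exp(x^2) + 12*exp(x^2)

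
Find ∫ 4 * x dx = 2*x^2 + C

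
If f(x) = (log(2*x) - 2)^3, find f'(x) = (3*log(x)^2 - 12*log(x) + 6*log(2)*log(x) - 12*log(2) + 3*log(2)^2 + 12)/x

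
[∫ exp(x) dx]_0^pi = -1 + exp(pi)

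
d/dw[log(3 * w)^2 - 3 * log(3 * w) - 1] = (2*log(w) - 3 + 2*log(3))/w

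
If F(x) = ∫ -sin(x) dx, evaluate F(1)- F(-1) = 0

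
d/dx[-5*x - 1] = -5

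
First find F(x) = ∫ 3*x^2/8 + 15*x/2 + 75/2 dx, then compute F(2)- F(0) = 91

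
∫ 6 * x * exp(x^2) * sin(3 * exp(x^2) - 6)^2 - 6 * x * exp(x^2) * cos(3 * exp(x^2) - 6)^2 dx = -sin(6*exp(x^2) - 12)/2 + C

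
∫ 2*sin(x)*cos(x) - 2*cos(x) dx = (sin(x) - 1)^2 + C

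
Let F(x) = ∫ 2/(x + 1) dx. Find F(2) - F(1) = -log(4) + log(9)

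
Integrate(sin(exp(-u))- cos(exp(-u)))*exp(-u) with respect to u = sqrt(2)*sin(pi/4 + exp(-u)) + C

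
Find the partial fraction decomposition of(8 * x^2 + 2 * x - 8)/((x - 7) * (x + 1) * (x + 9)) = 311/(64*(x + 9)) + 1/(32*(x + 1)) + 199/(64*(x - 7))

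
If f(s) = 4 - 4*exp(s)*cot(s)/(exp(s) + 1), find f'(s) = 4*(exp(s)/sin(s)^2 - 1/tan(s) + sin(s)^(-2))*exp(s)/(exp(2*s) + 2*exp(s) + 1)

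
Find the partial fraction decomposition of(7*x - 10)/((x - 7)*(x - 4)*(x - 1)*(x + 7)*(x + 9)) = -73/(4160*(x + 9)) + 59/(2464*(x + 7)) - 1/(480*(x - 1)) - 2/(143*(x - 4)) + 13/(1344*(x - 7))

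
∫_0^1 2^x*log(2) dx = 1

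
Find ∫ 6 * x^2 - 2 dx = 2*x^3 - 2*x + C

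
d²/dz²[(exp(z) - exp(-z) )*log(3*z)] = (z^2*exp(2*z)*log(z) + z^2*exp(2*z)*log(3) - z^2*log(z) - z^2*log(3) + 2*z*exp(2*z) + 2*z - exp(2*z) + 1)*exp(-z)/z^2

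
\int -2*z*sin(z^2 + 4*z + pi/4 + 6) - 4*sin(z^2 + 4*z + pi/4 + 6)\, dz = cos((z + 2)^2 + pi/4 + 2) + C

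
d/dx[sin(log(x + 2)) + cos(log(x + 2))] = sqrt(2)*cos(log(x + 2) + pi/4)/(x + 2)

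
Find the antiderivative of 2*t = t^2 + C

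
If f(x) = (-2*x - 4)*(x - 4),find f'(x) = 4 - 4*x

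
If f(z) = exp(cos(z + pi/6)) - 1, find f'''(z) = -exp(cos(z + pi/6))*sin(z + pi/6)^3 + 3*exp(cos(z + pi/6))*sin(z + pi/6)*cos(z + pi/6) + exp(cos(z + pi/6))*sin(z + pi/6)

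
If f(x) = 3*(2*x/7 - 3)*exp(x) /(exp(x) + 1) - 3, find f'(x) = (6*x*exp(x) + 6*exp(2*x) - 57*exp(x))/(7*exp(2*x) + 14*exp(x) + 7)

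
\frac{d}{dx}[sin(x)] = cos(x)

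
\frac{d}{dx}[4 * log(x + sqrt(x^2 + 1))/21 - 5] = (4*x + 4*sqrt(x^2 + 1))/(21*x^2 + 21*x*sqrt(x^2 + 1) + 21)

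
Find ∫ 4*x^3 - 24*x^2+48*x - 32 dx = x^4 - 8*x^3 + 24*x^2 - 32*x + C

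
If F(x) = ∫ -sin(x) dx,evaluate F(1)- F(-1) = 0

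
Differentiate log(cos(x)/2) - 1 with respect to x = -tan(x)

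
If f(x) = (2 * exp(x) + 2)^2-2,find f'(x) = 8*exp(2*x) + 8*exp(x)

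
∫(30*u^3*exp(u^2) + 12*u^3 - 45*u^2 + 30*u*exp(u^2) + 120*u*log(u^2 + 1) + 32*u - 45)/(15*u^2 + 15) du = 2*u^2/5 - 3*u + exp(u^2) + 2*log(u^2 + 1)^2 + 2*log(u^2 + 1)/3 + C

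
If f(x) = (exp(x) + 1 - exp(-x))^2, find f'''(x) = (8*exp(4*x) + 2*exp(3*x) + 2*exp(x) - 8)*exp(-2*x)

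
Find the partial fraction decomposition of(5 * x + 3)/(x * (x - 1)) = 8/(x - 1) - 3/x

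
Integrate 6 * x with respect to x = 3*x^2 + C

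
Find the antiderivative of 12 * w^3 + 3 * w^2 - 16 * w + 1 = 3*w^4 + w^3 - 8*w^2 + w + C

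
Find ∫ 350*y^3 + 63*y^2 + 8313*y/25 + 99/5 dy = 175*y^4/2 + 21*y^3 + 8313*y^2/50 + 99*y/5 + C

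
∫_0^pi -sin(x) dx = -2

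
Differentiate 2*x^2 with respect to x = 4*x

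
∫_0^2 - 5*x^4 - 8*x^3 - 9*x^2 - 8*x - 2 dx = -108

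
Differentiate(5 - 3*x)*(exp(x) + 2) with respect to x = -3*x*exp(x) + 2*exp(x) - 6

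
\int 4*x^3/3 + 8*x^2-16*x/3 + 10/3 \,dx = x^4/3 + 8*x^3/3 - 8*x^2/3 + 10*x/3 + C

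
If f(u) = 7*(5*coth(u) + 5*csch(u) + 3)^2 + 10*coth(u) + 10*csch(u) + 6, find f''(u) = (275*sinh(u) + 220*sinh(2*u) + 55*sinh(3*u) + 4025*cosh(u)/2 + 700*cosh(2*u) + 175*cosh(3*u)/2 + 1400)/sinh(u)^4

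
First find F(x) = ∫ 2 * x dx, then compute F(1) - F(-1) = 0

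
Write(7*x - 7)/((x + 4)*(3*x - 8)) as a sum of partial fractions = 7/(4*(3*x - 8)) + 7/(4*(x + 4))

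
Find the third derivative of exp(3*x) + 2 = 27*exp(3*x)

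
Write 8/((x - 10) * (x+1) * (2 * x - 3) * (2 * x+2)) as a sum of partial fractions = -32/(425*(2*x - 3)) + 108/(3025*(x + 1)) + 4/(55*(x + 1)^2) + 4/(2057*(x - 10))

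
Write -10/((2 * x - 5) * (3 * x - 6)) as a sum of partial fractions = -20/(3*(2*x - 5)) + 10/(3*(x - 2))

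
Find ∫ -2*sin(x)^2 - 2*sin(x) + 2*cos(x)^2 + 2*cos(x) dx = (sqrt(2)*sin(x + pi/4) + 1)^2 + C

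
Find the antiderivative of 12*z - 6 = 6*z^2 - 6*z + C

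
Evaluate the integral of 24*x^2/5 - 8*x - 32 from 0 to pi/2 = -16*pi - pi^2 + pi^3/5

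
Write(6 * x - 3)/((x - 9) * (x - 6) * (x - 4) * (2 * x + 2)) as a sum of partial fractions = 9/(700*(x + 1)) + 21/(100*(x - 4)) - 11/(28*(x - 6)) + 17/(100*(x - 9))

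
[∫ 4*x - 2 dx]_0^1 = 0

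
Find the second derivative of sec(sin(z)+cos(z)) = (sin(2*z) - 2*sin(2*z)/cos(sqrt(2)*sin(z + pi/4))^2 - sqrt(2)*sin(sqrt(2)*sin(z + pi/4))*sin(z + pi/4)/cos(sqrt(2)*sin(z + pi/4)) - 1 + 2/cos(sqrt(2)*sin(z + pi/4))^2)/cos(sqrt(2)*sin(z + pi/4))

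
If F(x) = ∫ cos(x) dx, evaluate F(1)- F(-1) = 2*sin(1)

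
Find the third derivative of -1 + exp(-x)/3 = -exp(-x)/3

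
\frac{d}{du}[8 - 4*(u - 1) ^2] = 8 - 8*u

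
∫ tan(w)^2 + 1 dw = tan(w) + C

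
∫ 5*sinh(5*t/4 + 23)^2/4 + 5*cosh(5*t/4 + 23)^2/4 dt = sinh(5*t/2 + 46)/2 + C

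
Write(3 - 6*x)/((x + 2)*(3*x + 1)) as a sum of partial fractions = 3/(3*x + 1) - 3/(x + 2)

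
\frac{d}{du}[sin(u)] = cos(u)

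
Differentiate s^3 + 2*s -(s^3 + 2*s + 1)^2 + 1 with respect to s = -6*s^5 - 16*s^3 - 3*s^2 - 8*s - 2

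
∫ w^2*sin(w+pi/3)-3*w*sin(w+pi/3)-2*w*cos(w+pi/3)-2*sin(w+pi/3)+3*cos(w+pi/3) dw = (-w^2 + 3*w + 2)*cos(w + pi/3) + C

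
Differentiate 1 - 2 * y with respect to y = -2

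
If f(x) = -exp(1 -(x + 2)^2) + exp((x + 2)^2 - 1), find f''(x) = (4*x^2*exp(2*x^2 + 8*x + 6) - 4*x^2 + 16*x*exp(2*x^2 + 8*x + 6) - 16*x + 18*exp(2*x^2 + 8*x + 6) - 14)*exp(-x^2 - 4*x - 3)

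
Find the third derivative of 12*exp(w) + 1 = 12*exp(w)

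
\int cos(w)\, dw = sin(w) + C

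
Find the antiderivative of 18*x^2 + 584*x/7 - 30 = 6*x^3 + 292*x^2/7 - 30*x + C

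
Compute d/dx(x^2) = 2*x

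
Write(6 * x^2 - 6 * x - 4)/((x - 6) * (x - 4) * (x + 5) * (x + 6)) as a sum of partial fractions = -31/(15*(x + 6)) + 16/(9*(x + 5)) - 17/(45*(x - 4)) + 2/(3*(x - 6))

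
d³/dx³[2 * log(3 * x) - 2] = 4/x^3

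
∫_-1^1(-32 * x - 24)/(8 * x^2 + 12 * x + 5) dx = -2*log(50) + 2*log(2)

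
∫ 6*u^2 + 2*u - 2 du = 2*u^3 + u^2 - 2*u + C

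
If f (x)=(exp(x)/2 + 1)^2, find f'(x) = exp(2*x)/2 + exp(x)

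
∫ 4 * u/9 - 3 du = 2*u^2/9 - 3*u + C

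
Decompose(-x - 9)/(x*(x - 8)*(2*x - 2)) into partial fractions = 5/(7*(x - 1)) - 17/(112*(x - 8)) - 9/(16*x)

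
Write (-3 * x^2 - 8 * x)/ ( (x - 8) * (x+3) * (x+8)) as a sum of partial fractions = -8/(5*(x + 8)) + 3/(55*(x + 3)) - 16/(11*(x - 8))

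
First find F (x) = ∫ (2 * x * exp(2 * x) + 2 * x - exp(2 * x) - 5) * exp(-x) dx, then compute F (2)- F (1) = -exp(-1) - exp(-2) + E + exp(2)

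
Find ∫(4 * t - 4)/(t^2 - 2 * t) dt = 2*log(t*(t - 2)) + C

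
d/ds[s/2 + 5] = 1/2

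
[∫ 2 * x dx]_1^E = -1 + exp(2)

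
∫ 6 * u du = 3*u^2 + C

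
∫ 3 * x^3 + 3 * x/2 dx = 3*x^4/4 + 3*x^2/4 + C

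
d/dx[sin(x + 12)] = cos(x + 12)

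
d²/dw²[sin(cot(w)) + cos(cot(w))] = sqrt(2)*(-(-1 + sin(w)^(-2))^2*sin(pi/4 + 1/tan(w)) + sin(pi/4 + 1/tan(w)) - 2*sin(pi/4 + 1/tan(w))/sin(w)^2 + 2*cos(w)*cos(pi/4 + 1/tan(w))/sin(w)^3)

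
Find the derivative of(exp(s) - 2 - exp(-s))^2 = (2*exp(4*s) - 4*exp(3*s) - 4*exp(s) - 2)*exp(-2*s)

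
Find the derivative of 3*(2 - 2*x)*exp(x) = -6*x*exp(x)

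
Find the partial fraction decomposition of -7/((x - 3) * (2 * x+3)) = 14/(9*(2*x + 3)) - 7/(9*(x - 3))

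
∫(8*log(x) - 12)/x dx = (2*log(x) - 3)^2 + C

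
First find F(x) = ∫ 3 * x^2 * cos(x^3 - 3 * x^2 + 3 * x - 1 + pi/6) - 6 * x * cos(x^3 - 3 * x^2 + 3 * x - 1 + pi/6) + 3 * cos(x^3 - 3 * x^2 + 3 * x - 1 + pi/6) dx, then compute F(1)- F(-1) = 1/2 - cos(pi/3 + 8)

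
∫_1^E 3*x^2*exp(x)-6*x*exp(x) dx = -3*E + 3*(-2 + E)^2*exp(E)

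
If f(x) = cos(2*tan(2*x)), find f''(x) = -16*(-1 + cos(2*x)^(-2))^2*cos(2*tan(2*x)) - 16*sin(2*x)*sin(2*tan(2*x))/cos(2*x)^3 + 16*cos(2*tan(2*x)) - 32*cos(2*tan(2*x))/cos(2*x)^2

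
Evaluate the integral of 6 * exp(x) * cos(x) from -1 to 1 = 3*sqrt(2)*(-exp(-1)*cos(pi/4 + 1) + E*sin(pi/4 + 1))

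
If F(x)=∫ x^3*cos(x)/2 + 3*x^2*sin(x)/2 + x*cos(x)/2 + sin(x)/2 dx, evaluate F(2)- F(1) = -sin(1) + 5*sin(2)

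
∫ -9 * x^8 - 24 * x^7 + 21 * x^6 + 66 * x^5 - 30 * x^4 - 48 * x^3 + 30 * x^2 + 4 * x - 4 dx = -x^9 - 3*x^8 + 3*x^7 + 11*x^6 - 6*x^5 - 12*x^4 + 10*x^3 + 2*x^2 - 4*x + C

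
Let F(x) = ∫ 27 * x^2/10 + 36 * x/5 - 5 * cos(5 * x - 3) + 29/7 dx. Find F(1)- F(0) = -sin(2) - sin(3) + 121/14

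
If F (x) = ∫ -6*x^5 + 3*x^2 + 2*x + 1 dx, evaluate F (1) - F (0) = 2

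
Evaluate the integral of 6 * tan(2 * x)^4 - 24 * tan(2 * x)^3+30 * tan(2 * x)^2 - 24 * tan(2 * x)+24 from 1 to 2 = (-2 + tan(4))^3 - (tan(2) - 2)^3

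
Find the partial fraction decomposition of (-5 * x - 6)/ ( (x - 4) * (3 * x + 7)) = -17/(19*(3*x + 7)) - 26/(19*(x - 4))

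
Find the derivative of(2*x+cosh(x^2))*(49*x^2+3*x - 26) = 98*x^3*sinh(x^2) + 6*x^2*sinh(x^2) + 294*x^2 - 52*x*sinh(x^2) + 98*x*cosh(x^2) + 12*x + 3*cosh(x^2) - 52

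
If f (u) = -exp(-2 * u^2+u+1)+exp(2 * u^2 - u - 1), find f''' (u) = (64*u^3*exp(-4*u^2 + 2*u + 2) + 64*u^3 - 48*u^2*exp(-4*u^2 + 2*u + 2) - 48*u^2 - 36*u*exp(-4*u^2 + 2*u + 2) + 60*u + 11*exp(-4*u^2 + 2*u + 2) - 13)*exp(2*u^2 - u - 1)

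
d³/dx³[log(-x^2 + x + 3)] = (4*x^3 - 6*x^2 + 42*x - 20)/(x^6 - 3*x^5 - 6*x^4 + 17*x^3 + 18*x^2 - 27*x - 27)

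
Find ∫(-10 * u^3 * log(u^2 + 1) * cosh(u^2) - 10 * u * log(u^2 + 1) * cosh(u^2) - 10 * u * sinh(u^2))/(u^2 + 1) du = -5*log(u^2 + 1)*sinh(u^2) + C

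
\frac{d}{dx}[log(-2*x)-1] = 1/x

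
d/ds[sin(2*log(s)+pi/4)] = 2*cos(2*log(s) + pi/4)/s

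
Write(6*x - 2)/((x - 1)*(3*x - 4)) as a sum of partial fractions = 18/(3*x - 4) - 4/(x - 1)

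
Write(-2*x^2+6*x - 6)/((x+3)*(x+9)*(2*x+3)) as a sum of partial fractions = -26/(15*(2*x + 3)) - 37/(15*(x + 9)) + 7/(3*(x + 3))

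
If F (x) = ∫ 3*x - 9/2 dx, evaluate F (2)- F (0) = -3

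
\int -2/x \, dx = -2*log(x) + C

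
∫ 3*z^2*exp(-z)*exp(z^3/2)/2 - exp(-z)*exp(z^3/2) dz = exp(z*(z^2 - 2)/2) + C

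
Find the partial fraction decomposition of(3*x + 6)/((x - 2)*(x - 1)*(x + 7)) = -5/(24*(x + 7)) - 9/(8*(x - 1)) + 4/(3*(x - 2))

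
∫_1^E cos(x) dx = -sin(1) + sin(E)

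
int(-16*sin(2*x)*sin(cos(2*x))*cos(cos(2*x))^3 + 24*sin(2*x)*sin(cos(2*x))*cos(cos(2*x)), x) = 2*(3 - cos(cos(2*x))^2)*cos(cos(2*x))^2 + C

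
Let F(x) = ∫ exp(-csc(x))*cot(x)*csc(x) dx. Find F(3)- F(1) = -exp(-csc(1)) + exp(-csc(3))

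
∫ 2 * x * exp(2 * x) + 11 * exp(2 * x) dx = (x + 5)*exp(2*x) + C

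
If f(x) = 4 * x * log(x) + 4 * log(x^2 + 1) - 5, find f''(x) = (4*x^4 - 8*x^3 + 8*x^2 + 8*x + 4)/(x^5 + 2*x^3 + x)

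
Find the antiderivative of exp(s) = exp(s) + C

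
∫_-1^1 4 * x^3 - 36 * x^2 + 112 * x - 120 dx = -264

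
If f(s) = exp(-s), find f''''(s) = exp(-s)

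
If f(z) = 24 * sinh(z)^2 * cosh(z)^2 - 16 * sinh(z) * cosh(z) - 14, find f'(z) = 12*sinh(4*z) - 16*cosh(2*z)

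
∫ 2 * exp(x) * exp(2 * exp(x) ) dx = exp(2*exp(x)) + C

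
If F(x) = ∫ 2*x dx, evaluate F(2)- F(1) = 3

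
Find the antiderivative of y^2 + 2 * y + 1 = y^3/3 + y^2 + y + C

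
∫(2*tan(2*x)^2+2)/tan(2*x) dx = log(tan(2*x)) + C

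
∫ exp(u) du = exp(u) + C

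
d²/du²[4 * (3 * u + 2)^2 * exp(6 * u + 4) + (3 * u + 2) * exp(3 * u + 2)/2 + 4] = 1296*u^2*exp(6*u + 4) + 27*u*exp(3*u + 2)/2 + 2592*u*exp(6*u + 4) + 18*exp(3*u + 2) + 1224*exp(6*u + 4)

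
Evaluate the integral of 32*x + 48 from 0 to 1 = 64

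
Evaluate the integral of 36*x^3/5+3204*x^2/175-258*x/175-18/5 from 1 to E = -624/175 + 3*(3*exp(2)/5 + 2*E)*(-3 + 2*E/7 + 5*exp(2))/5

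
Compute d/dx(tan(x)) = cos(x)^(-2)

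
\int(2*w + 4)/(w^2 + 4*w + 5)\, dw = log(3*(w + 2)^2 + 3) + C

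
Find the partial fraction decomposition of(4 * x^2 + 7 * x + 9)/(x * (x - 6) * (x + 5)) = 74/(55*(x + 5)) + 65/(22*(x - 6)) - 3/(10*x)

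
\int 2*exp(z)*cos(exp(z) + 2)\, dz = 2*sin(exp(z) + 2) + C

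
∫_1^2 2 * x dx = 3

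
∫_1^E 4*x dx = -2 + 2*exp(2)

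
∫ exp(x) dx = exp(x) + C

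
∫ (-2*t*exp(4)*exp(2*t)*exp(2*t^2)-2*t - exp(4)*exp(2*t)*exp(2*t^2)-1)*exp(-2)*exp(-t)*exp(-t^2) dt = -2*sinh(t^2 + t + 2) + C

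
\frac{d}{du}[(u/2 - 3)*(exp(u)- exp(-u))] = (u*exp(2*u) + u - 5*exp(2*u) - 7)*exp(-u)/2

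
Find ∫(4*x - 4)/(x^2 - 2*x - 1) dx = 2*log(x^2 - 2*x - 1) + C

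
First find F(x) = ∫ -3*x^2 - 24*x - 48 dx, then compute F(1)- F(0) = -61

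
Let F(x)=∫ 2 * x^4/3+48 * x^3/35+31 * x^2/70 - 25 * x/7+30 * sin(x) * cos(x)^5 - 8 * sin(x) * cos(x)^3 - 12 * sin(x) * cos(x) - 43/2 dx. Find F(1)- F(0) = -5389/210 - 5*cos(1)^6 + 2*cos(1)^4 + 6*cos(1)^2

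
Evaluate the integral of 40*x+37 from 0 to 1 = 57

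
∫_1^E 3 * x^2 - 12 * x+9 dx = -4 + (3 - E)*(-exp(2) + 3*E)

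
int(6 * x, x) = 3*x^2 + C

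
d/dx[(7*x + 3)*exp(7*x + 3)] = 49*x*exp(7*x + 3) + 28*exp(7*x + 3)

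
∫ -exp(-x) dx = exp(-x) + C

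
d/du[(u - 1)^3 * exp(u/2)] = u^3*exp(u/2)/2 + 3*u^2*exp(u/2)/2 - 9*u*exp(u/2)/2 + 5*exp(u/2)/2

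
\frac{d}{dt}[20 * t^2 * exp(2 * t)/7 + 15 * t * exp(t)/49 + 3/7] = 40*t^2*exp(2*t)/7 + 40*t*exp(2*t)/7 + 15*t*exp(t)/49 + 15*exp(t)/49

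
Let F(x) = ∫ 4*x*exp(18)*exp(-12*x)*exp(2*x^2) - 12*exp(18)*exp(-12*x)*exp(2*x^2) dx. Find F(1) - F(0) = -exp(18) + exp(8)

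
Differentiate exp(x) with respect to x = exp(x)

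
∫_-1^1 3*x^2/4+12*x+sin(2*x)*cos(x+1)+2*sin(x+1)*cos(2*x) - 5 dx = -19/2 + sin(2)^2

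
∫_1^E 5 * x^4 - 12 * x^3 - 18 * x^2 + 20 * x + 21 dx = -32 + (-3 + E)^2*(1 + E)^3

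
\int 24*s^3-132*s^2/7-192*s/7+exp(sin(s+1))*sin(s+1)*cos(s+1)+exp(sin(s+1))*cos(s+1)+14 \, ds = -2*s*(s - 1)*(-21*s^2 + s + 49)/7 + exp(sin(s + 1))*sin(s + 1) + C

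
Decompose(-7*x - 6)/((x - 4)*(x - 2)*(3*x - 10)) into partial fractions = 33/(3*x - 10) - 5/(2*(x - 2)) - 17/(2*(x - 4))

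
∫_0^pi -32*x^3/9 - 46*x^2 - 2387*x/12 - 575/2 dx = -2*(2*pi^2/3 + 12 + 23*pi/4)^2 - 23*pi/2 - 4*pi^2/3 + 288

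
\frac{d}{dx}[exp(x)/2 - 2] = exp(x)/2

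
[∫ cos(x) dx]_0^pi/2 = 1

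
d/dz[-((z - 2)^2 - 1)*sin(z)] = -z^2*cos(z) - 2*z*sin(z) + 4*z*cos(z) + 4*sin(z) - 3*cos(z)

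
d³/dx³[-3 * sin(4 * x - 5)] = 192*cos(4*x - 5)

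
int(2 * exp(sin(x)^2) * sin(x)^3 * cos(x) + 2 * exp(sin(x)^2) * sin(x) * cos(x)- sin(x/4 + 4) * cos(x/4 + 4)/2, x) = exp(sin(x)^2)*sin(x)^2 + cos(x/4 + 4)^2 + C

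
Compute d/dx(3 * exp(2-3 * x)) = -9*exp(2 - 3*x)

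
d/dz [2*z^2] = 4*z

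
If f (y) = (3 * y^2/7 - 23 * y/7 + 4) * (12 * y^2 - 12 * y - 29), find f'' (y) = 432*y^2/7 - 1872*y/7 + 150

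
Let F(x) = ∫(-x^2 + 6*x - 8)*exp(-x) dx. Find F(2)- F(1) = -exp(-1)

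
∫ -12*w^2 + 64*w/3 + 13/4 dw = -4*w^3 + 32*w^2/3 + 13*w/4 + C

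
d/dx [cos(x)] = -sin(x)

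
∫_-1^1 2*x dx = 0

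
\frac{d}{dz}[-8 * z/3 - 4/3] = -8/3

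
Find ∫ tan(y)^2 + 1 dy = tan(y) + C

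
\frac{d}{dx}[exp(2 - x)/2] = -exp(2 - x)/2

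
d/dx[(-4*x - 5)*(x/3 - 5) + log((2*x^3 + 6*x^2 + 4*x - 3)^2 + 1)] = (-16*x^7 + 14*x^6 + 488*x^5 + 1466*x^4 + 1382*x^3 - 292*x^2 - 760*x + 239)/(6*x^6 + 36*x^5 + 78*x^4 + 54*x^3 - 30*x^2 - 36*x + 15)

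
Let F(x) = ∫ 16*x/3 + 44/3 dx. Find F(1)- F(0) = 52/3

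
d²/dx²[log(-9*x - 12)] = -9/(9*x^2 + 24*x + 16)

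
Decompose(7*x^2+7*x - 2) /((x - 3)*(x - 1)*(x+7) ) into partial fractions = 73/(20*(x + 7)) - 3/(4*(x - 1)) + 41/(10*(x - 3))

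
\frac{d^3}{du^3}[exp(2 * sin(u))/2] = (-3*sin(2*u) + 2*cos(u) + cos(3*u))*exp(2*sin(u))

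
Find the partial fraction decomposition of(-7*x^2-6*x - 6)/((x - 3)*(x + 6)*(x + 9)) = -173/(12*(x + 9)) + 74/(9*(x + 6)) - 29/(36*(x - 3))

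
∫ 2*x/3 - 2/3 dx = x^2/3 - 2*x/3 + C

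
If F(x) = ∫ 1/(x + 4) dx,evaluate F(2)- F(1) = -log(5/2) + log(3)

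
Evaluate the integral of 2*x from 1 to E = -1 + exp(2)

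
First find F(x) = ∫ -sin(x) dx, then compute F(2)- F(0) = -1 + cos(2)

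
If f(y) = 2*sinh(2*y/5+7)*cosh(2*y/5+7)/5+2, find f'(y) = 4*cosh(4*y/5 + 14)/25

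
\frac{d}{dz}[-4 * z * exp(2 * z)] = -8*z*exp(2*z) - 4*exp(2*z)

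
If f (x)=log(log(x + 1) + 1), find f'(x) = 1/(x*log(x + 1) + x + log(x + 1) + 1)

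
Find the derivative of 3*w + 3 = 3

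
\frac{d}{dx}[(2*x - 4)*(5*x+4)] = 20*x - 12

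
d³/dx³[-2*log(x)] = -4/x^3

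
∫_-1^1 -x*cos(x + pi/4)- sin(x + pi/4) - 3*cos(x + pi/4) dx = -sqrt(2)*(cos(1) + 3*sin(1))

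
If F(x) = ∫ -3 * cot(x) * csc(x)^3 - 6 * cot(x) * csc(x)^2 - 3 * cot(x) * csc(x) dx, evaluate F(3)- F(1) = -(1 + csc(1))^3 + (1 + csc(3))^3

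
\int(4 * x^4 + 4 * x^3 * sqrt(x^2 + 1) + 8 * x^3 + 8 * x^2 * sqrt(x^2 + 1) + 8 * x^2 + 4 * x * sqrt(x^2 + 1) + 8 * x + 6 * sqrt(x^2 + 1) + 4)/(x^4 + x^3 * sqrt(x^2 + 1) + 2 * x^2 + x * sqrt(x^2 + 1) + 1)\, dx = 4*x + 6*log(x + sqrt(x^2 + 1)) + log(x^2 + 1) + C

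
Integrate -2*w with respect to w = -w^2 + C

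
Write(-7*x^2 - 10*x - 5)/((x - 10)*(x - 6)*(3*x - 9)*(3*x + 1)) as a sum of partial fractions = 11/(2945*(3*x + 1)) - 7/(45*(x - 3)) + 317/(684*(x - 6)) - 115/(372*(x - 10))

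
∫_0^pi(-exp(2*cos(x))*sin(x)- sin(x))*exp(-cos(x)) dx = -2*E + 2*exp(-1)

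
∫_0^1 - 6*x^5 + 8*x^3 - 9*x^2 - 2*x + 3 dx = 0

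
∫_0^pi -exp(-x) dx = -1 + exp(-pi)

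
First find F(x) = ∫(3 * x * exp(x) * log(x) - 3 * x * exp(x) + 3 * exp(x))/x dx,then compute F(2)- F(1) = 3*(-1 + log(2))*exp(2) + 3*E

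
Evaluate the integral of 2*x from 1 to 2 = 3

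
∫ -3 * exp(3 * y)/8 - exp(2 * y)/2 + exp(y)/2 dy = (-exp(2*y) - 2*exp(y) + 4)*exp(y)/8 + C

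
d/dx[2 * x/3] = 2/3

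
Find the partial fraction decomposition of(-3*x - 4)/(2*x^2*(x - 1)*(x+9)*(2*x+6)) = 23/(19440*(x + 9)) - 5/(864*(x + 3)) - 7/(160*(x - 1)) + 47/(972*x) + 1/(27*x^2)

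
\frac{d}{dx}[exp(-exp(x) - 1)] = -exp(x - exp(x) - 1)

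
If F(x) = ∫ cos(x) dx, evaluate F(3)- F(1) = -sin(1) + sin(3)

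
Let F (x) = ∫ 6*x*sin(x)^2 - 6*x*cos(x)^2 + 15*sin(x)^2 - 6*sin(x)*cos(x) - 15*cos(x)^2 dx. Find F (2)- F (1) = 21*sin(2)/2 - 27*sin(4)/2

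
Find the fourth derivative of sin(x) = sin(x)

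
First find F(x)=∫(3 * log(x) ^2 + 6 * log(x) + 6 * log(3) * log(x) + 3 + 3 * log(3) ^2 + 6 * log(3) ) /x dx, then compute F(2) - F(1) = -(1 + log(3))^3 + (1 + log(6))^3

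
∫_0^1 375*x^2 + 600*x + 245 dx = 670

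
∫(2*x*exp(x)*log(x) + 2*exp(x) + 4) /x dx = 2*(exp(x) + 2)*log(x) + C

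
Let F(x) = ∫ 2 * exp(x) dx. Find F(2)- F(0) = -2 + 2*exp(2)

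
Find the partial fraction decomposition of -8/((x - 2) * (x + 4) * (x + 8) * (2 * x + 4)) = 1/(60*(x + 8)) - 1/(12*(x + 4)) + 1/(12*(x + 2)) - 1/(60*(x - 2))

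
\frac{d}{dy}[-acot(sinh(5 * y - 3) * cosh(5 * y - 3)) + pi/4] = 40*cosh(10*y - 6)/(cosh(20*y - 12) + 7)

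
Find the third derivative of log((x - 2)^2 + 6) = (4*x^3 - 24*x^2 - 24*x + 112)/(x^6 - 12*x^5 + 78*x^4 - 304*x^3 + 780*x^2 - 1200*x + 1000)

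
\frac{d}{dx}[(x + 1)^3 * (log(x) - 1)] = (3*x^3*log(x) - 2*x^3 + 6*x^2*log(x) - 3*x^2 + 3*x*log(x) + 1)/x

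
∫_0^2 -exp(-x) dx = -1 + exp(-2)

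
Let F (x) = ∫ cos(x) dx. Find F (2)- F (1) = -sin(1) + sin(2)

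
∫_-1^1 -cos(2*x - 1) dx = -sin(1)/2 - sin(3)/2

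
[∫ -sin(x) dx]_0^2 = -1 + cos(2)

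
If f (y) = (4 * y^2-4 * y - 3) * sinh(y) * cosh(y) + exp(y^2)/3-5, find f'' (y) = 4*y^2*exp(y^2)/3 + 8*y^2*sinh(2*y) - 8*y*sinh(2*y) + 16*y*cosh(2*y) + 2*exp(y^2)/3 - 2*sinh(2*y) - 8*cosh(2*y)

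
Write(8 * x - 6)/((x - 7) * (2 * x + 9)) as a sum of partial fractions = 84/(23*(2*x + 9)) + 50/(23*(x - 7))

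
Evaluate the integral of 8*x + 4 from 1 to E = -9 + (1 + 2*E)^2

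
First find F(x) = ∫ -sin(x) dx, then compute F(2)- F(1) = -cos(1) + cos(2)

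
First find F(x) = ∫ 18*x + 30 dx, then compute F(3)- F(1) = 132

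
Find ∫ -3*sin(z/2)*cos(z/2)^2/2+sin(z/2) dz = (cos(z) - 3)*cos(z/2)/2 + C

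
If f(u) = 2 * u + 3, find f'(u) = 2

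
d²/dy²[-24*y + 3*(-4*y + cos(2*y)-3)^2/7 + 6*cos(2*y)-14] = 96*y*cos(2*y)/7 - 48*(1 - cos(2*y))^2/7 + 96*sin(2*y)/7 - 192*cos(2*y)/7 + 24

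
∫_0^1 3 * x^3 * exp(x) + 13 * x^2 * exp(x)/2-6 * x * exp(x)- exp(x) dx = -E/2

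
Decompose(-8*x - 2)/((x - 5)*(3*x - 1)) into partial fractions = 1/(3*x - 1) - 3/(x - 5)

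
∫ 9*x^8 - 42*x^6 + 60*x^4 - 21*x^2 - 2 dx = x^9 - 6*x^7 + 12*x^5 - 7*x^3 - 2*x + C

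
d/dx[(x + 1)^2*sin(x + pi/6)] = x^2*cos(x + pi/6) + 2*x*sin(x + pi/6) + 2*x*cos(x + pi/6) + 2*sin(x + pi/6) + cos(x + pi/6)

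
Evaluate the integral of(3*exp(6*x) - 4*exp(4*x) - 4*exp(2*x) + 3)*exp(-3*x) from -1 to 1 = -2*E + 2*exp(-1) + (E - exp(-1))^3 - (-E + exp(-1))^3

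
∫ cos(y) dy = sin(y) + C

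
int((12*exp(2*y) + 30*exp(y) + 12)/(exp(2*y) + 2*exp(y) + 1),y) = 6*(2*(y - 1)*(exp(y) + 1) + exp(y))/(exp(y) + 1) + C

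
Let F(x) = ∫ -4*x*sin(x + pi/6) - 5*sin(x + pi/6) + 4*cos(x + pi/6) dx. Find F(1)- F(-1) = -5*sin(1) + 4*sqrt(3)*cos(1)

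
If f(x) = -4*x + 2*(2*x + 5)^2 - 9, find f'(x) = 16*x + 36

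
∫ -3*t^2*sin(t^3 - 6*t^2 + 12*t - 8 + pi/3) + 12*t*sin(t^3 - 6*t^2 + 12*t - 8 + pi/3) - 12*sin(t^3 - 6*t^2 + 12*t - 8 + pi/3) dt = cos((t - 2)^3 + pi/3) + C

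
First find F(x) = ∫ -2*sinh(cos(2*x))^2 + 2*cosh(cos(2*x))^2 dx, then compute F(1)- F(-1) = 4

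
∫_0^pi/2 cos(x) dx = 1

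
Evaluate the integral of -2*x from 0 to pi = -pi^2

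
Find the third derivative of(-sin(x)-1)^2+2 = -2*(4*sin(x) + 1)*cos(x)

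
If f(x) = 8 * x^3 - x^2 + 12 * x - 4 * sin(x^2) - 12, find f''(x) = 16*x^2*sin(x^2) + 48*x - 8*cos(x^2) - 2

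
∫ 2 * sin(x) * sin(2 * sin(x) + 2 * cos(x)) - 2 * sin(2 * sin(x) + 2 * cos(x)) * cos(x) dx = cos(2*sqrt(2)*sin(x + pi/4)) + C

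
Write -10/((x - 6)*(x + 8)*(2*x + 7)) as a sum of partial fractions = 40/(171*(2*x + 7)) - 5/(63*(x + 8)) - 5/(133*(x - 6))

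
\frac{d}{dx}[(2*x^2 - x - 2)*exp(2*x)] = 4*x^2*exp(2*x) + 2*x*exp(2*x) - 5*exp(2*x)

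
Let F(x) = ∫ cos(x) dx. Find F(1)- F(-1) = 2*sin(1)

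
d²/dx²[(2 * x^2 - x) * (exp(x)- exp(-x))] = (2*x^2*exp(2*x) - 2*x^2 + 7*x*exp(2*x) + 9*x + 2*exp(2*x) - 6)*exp(-x)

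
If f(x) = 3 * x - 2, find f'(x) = 3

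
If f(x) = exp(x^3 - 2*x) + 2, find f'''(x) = 27*x^6*exp(x^3 - 2*x) - 54*x^4*exp(x^3 - 2*x) + 54*x^3*exp(x^3 - 2*x) + 36*x^2*exp(x^3 - 2*x) - 36*x*exp(x^3 - 2*x) - 2*exp(x^3 - 2*x)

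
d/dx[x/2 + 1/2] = 1/2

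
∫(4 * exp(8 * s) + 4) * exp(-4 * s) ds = 2*sinh(4*s) + C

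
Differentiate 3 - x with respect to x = -1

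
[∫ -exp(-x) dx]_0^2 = -1 + exp(-2)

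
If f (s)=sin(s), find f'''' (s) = sin(s)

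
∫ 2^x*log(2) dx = 2^x + C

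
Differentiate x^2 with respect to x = 2*x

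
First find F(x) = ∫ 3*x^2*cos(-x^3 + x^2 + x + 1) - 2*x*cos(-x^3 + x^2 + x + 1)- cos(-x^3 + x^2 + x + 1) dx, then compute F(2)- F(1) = sin(1) + sin(2)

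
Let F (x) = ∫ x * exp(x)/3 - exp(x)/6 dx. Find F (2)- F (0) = 1/2 + exp(2)/6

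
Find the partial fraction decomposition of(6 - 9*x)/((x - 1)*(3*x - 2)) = -3/(x - 1)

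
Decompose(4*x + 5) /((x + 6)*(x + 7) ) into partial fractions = 23/(x + 7) - 19/(x + 6)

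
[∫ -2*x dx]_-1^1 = 0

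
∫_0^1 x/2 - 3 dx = -11/4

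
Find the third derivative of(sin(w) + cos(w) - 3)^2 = -8*cos(2*w) + 6*sqrt(2)*cos(w + pi/4)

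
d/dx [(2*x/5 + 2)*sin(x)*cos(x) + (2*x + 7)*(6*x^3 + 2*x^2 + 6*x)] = 48*x^3 + 138*x^2 + 2*x*cos(2*x)/5 + 52*x + sin(2*x)/5 + 2*cos(2*x) + 42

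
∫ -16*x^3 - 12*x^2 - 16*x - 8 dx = -4*x^4 - 4*x^3 - 8*x^2 - 8*x + C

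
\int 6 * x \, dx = 3*x^2 + C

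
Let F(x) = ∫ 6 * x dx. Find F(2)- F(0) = 12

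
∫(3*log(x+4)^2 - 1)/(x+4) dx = log(x + 4)^3 - log(x + 4) + C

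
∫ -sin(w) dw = cos(w) + C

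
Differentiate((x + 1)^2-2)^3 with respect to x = 6*x^5 + 30*x^4 + 36*x^3 - 12*x^2 - 18*x + 6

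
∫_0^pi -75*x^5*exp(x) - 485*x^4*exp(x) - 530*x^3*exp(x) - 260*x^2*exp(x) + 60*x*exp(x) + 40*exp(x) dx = pi*(4 + 5*pi)*(-15*pi^3 - 10*pi^2 - 10*pi + 10)*exp(pi)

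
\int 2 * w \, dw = w^2 + C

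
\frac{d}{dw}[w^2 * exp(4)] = 2*w*exp(4)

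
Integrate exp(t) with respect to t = exp(t) + C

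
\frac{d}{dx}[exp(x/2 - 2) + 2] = exp(x/2 - 2)/2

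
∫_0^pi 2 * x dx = pi^2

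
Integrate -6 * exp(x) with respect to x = -6*exp(x) + C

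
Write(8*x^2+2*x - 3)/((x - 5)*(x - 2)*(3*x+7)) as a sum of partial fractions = 323/(286*(3*x + 7)) - 11/(13*(x - 2)) + 69/(22*(x - 5))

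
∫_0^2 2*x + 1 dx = 6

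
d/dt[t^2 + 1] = 2*t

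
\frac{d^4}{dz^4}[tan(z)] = 24*tan(z)^5 + 40*tan(z)^3 + 16*tan(z)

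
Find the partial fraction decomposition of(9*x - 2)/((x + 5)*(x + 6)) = 56/(x + 6) - 47/(x + 5)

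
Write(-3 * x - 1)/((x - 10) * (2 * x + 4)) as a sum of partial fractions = -5/(24*(x + 2)) - 31/(24*(x - 10))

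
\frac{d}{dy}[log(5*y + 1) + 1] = 5/(5*y + 1)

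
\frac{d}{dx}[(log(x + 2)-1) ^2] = (2*log(x + 2) - 2)/(x + 2)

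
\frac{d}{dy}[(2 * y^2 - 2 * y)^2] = 16*y^3 - 24*y^2 + 8*y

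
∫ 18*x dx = 9*x^2 + C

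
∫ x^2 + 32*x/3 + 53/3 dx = x^3/3 + 16*x^2/3 + 53*x/3 + C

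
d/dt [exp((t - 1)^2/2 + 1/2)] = t*exp(t^2/2 - t + 1) - exp(t^2/2 - t + 1)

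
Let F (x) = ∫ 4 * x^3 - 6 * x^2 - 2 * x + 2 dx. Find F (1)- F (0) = 0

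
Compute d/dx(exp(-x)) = -exp(-x)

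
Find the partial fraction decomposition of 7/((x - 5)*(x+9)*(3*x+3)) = 1/(48*(x + 9)) - 7/(144*(x + 1)) + 1/(36*(x - 5))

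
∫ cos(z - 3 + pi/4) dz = sin(z - 3 + pi/4) + C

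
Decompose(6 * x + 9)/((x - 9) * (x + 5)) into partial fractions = 3/(2*(x + 5)) + 9/(2*(x - 9))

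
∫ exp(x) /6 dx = exp(x)/6 + C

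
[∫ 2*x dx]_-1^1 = 0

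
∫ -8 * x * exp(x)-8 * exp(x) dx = -8*x*exp(x) + C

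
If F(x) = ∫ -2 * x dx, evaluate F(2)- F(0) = -4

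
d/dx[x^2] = 2*x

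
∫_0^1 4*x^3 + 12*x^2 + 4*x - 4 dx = 3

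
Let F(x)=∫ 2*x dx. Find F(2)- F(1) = 3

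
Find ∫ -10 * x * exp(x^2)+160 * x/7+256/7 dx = 80*x^2/7 + 256*x/7 - 5*exp(x^2) + C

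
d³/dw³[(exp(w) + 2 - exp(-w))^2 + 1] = (8*exp(4*w) + 4*exp(3*w) + 4*exp(w) - 8)*exp(-2*w)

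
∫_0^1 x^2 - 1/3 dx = 0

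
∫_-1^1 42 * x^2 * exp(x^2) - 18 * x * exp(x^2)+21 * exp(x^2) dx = 42*E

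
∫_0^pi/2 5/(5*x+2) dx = -log(2) + log(2 + 5*pi/2)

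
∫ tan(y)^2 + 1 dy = tan(y) + C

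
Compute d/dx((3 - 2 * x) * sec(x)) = -2*x*tan(x)*sec(x) + 3*tan(x)*sec(x) - 2*sec(x)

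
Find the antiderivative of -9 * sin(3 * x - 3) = 3*cos(3*x - 3) + C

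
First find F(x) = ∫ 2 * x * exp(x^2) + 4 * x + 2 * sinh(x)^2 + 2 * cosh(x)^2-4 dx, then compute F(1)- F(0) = -3 + E + sinh(2)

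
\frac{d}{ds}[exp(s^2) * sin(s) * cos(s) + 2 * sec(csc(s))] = s*exp(s^2)*sin(2*s) - exp(s^2)*sin(s)^2 + exp(s^2)*cos(s)^2 - 2*tan(csc(s))*cot(s)*csc(s)*sec(csc(s))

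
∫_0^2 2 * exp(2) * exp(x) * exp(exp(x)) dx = -2*exp(3) + 2*exp(2 + exp(2))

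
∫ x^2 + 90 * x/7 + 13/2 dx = x^3/3 + 45*x^2/7 + 13*x/2 + C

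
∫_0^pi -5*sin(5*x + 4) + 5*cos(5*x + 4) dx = -2*cos(4) - 2*sin(4)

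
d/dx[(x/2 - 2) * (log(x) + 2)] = (x*log(x) + 3*x - 4)/(2*x)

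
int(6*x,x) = 3*x^2 + C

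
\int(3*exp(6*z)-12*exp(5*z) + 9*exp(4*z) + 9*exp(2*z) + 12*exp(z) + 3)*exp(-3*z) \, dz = ((exp(z) - 2)*exp(z) - 1)^3*exp(-3*z) + C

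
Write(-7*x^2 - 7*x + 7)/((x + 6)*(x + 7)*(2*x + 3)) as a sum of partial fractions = 7/(99*(2*x + 3)) - 287/(11*(x + 7)) + 203/(9*(x + 6))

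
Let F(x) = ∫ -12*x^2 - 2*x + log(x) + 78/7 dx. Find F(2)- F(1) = -146/7 + 2*log(2)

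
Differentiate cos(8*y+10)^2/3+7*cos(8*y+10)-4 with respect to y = -16*sin(8*y + 10)*cos(8*y + 10)/3 - 56*sin(8*y + 10)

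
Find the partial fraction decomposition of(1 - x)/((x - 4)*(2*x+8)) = -5/(16*(x + 4)) - 3/(16*(x - 4))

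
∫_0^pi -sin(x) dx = -2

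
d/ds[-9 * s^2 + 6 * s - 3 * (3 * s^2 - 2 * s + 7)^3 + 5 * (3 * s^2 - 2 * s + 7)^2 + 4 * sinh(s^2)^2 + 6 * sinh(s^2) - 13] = -486*s^5 + 810*s^4 - 2520*s^3 + 2160*s^2 + 8*s*sinh(2*s^2) + 12*s*cosh(s^2) - 2708*s + 748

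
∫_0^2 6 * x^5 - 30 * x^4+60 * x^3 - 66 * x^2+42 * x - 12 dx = -4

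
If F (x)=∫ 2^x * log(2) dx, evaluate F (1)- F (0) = 1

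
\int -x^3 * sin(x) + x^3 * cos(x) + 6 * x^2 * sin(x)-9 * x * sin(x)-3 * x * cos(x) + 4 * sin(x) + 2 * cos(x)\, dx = sqrt(2)*(x - 1)^3*sin(x + pi/4) + C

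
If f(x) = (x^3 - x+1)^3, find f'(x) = 9*x^8 - 21*x^6 + 18*x^5 + 15*x^4 - 24*x^3 + 6*x^2 + 6*x - 3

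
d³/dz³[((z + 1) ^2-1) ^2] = 24*z + 24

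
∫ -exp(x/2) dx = -2*exp(x/2) + C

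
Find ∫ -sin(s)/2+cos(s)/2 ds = sqrt(2)*sin(s + pi/4)/2 + C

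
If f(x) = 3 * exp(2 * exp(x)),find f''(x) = 6*exp(x + 2*exp(x)) + 12*exp(2*x + 2*exp(x))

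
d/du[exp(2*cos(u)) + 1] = -2*exp(2*cos(u))*sin(u)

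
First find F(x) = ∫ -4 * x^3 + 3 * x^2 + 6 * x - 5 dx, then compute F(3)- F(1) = -40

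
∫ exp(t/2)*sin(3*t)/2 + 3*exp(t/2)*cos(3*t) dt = exp(t/2)*sin(3*t) + C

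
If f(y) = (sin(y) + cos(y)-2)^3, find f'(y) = 3*sqrt(2)*(sqrt(2)*sin(y + pi/4) - 2)^2*cos(y + pi/4)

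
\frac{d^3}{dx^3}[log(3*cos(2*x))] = -16*sin(2*x)/cos(2*x)^3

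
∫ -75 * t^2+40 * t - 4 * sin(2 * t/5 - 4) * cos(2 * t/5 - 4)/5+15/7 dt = -25*t^3 + 20*t^2 + 15*t/7 + cos(2*t/5 - 4)^2 + C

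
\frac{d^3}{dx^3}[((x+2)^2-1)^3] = 120*x^3 + 720*x^2 + 1368*x + 816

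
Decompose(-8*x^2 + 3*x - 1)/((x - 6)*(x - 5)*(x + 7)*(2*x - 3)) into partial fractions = -116/(1071*(2*x - 3)) + 69/(442*(x + 7)) + 31/(14*(x - 5)) - 271/(117*(x - 6))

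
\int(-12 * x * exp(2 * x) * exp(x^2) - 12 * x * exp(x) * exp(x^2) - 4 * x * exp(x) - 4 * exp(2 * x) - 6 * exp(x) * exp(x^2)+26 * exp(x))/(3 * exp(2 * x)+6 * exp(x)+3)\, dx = (-4*x/3 - 2*exp(x^2) + 10)*exp(x)/(exp(x) + 1) + C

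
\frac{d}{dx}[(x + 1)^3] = 3*x^2 + 6*x + 3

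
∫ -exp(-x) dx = exp(-x) + C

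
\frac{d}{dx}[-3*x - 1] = -3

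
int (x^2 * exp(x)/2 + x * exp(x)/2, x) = (x^2 - x + 1)*exp(x)/2 + C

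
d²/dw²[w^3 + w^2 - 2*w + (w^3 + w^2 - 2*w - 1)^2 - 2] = 30*w^4 + 40*w^3 - 36*w^2 - 30*w + 6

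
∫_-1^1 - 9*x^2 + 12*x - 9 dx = -24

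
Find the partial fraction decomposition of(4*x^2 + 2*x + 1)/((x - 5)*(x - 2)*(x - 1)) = 7/(4*(x - 1)) - 7/(x - 2) + 37/(4*(x - 5))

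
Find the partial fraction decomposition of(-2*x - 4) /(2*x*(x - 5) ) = -7/(5*(x - 5)) + 2/(5*x)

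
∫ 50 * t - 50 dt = 25*t^2 - 50*t + C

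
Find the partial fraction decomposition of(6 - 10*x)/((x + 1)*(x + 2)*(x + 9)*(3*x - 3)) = -2/(35*(x + 9)) + 26/(63*(x + 2)) - 1/(3*(x + 1)) - 1/(45*(x - 1))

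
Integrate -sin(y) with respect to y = cos(y) + C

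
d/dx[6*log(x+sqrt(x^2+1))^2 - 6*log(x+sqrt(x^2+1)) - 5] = (12*x*log(x + sqrt(x^2 + 1)) - 6*x + 12*sqrt(x^2 + 1)*log(x + sqrt(x^2 + 1)) - 6*sqrt(x^2 + 1))/(x^2 + x*sqrt(x^2 + 1) + 1)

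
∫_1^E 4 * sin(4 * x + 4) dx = cos(8) - cos(4 + 4*E)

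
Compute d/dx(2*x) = 2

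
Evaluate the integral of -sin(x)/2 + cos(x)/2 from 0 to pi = -1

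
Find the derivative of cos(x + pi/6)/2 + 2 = -sin(x + pi/6)/2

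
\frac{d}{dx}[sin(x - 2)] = cos(x - 2)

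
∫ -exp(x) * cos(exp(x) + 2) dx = -sin(exp(x) + 2) + C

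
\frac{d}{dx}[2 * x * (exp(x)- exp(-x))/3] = (2*x*exp(2*x) + 2*x + 2*exp(2*x) - 2)*exp(-x)/3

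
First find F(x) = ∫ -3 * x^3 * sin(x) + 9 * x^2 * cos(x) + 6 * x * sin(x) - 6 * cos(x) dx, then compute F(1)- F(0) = -3*cos(1)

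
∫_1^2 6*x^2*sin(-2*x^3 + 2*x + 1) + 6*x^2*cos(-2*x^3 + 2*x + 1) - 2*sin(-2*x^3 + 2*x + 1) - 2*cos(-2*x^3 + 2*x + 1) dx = sin(11) - cos(1) + cos(11) + sin(1)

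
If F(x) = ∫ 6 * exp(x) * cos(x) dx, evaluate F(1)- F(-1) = 3*sqrt(2)*(-exp(-1)*cos(pi/4 + 1) + E*sin(pi/4 + 1))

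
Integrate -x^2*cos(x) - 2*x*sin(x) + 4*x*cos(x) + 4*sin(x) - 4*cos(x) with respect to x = -(x - 2)^2*sin(x) + C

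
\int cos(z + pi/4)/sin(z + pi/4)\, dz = log(sin(z + pi/4)) + C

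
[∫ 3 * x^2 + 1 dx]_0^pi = 2 + (1 - pi)*(-pi^2 - pi - 2)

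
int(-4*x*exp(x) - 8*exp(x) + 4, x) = 4*(1 - exp(x))*(x + 1) + C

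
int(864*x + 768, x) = 432*x^2 + 768*x + C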